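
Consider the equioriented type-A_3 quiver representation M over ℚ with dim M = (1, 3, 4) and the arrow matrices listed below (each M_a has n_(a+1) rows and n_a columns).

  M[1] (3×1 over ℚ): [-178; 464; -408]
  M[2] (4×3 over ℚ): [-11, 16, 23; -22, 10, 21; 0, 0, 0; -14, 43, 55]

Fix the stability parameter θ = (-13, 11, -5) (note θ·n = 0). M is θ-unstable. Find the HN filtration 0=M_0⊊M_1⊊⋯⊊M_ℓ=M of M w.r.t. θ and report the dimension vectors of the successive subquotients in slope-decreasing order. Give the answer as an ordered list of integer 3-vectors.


Via rank(M_{q-1}∘⋯∘M_p): M ≅ I[1,3], I[2,3]^2, I[3,3].
μ_θ-semistable layers: μ^(1)=3; μ^(2)=-5; μ^(3)=-13

((0, 3, 3); (0, 0, 1); (1, 0, 0))


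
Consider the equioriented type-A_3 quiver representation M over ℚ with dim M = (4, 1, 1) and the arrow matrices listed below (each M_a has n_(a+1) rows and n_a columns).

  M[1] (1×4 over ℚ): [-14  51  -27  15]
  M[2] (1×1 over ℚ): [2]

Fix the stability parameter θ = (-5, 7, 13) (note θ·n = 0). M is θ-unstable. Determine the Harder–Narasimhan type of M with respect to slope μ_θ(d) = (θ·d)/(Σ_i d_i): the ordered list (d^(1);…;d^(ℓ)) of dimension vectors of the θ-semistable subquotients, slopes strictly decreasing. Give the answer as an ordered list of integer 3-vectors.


Interval decomposition of M: I[1,1]^3, I[1,3].
HN type (ℓ=3): μ^(1)=13; μ^(2)=7; μ^(3)=-5

((0, 0, 1); (0, 1, 0); (4, 0, 0))


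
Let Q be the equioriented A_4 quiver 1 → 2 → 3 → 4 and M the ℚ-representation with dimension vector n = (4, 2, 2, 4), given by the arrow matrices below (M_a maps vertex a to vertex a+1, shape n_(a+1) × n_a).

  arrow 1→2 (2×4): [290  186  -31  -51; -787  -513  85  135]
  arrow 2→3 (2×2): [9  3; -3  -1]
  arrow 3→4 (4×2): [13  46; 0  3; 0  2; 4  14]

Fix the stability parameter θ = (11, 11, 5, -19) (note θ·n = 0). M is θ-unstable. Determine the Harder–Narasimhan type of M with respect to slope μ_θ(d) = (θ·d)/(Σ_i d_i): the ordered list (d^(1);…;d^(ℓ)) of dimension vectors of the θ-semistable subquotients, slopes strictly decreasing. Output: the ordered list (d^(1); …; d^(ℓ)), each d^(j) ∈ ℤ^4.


Interval decomposition of M: I[1,1]^2, I[1,2], I[1,4], I[3,4], I[4,4]^2.
HN type (ℓ=4): μ^(1)=11; μ^(2)=2; μ^(3)=-7; μ^(4)=-19

((3, 1, 0, 0); (1, 1, 1, 1); (0, 0, 1, 1); (0, 0, 0, 2))


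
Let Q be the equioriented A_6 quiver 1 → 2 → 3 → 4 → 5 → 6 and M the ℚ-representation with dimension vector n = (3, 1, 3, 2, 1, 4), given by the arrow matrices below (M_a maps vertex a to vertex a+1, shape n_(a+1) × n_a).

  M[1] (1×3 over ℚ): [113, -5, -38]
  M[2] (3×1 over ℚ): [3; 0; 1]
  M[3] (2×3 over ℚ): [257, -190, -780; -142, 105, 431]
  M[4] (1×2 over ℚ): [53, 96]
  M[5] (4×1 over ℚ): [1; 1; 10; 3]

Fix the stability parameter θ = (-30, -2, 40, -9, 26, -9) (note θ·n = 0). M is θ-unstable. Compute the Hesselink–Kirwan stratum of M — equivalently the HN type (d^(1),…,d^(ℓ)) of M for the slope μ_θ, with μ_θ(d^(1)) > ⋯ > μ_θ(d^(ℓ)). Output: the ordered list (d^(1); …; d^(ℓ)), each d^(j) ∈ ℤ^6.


Via rank(M_{q-1}∘⋯∘M_p): M ≅ I[1,1]^2, I[1,6], I[3,3], I[3,4], I[6,6]^3.
μ_θ-semistable layers: μ^(1)=40; μ^(2)=31/2; μ^(3)=12; μ^(4)=-2; μ^(5)=-9; μ^(6)=-30

((0, 0, 1, 0, 0, 0); (0, 0, 1, 1, 0, 0); (0, 0, 1, 1, 1, 1); (0, 1, 0, 0, 0, 0); (0, 0, 0, 0, 0, 3); (3, 0, 0, 0, 0, 0))


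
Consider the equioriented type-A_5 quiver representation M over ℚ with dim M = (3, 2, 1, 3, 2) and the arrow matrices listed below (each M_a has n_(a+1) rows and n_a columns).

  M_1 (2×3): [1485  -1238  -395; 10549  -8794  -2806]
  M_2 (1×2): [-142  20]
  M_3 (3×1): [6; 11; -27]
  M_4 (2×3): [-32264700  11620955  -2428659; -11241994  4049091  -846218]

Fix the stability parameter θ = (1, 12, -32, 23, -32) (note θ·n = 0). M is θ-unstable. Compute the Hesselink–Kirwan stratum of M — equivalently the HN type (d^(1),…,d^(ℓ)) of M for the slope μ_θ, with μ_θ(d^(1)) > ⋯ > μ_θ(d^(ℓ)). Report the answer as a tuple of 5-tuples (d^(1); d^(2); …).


Barcode: M ≅ I[1,1], I[1,2], I[1,5], I[4,4], I[4,5]. HN layers by μ_θ (5 steps, strictly decreasing):
  μ^(1)=23; μ^(2)=12; μ^(3)=1; μ^(4)=-9/2; μ^(5)=-19/3

((0, 0, 0, 1, 0); (0, 1, 0, 0, 0); (2, 0, 0, 0, 0); (0, 0, 0, 2, 2); (1, 1, 1, 0, 0))


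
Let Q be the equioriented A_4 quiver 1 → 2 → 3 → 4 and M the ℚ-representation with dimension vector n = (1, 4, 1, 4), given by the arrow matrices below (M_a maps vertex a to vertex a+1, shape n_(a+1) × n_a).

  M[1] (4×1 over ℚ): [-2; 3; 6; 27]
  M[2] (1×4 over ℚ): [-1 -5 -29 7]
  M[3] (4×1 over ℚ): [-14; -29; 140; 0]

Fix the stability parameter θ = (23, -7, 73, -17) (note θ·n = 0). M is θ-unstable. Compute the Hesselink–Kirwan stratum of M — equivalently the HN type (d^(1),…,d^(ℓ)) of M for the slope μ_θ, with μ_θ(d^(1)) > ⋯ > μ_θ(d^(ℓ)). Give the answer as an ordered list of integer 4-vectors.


Interval decomposition of M: I[1,4], I[2,2]^3, I[4,4]^3.
HN type (ℓ=4): μ^(1)=28; μ^(2)=8; μ^(3)=-7; μ^(4)=-17

((0, 0, 1, 1); (1, 1, 0, 0); (0, 3, 0, 0); (0, 0, 0, 3))


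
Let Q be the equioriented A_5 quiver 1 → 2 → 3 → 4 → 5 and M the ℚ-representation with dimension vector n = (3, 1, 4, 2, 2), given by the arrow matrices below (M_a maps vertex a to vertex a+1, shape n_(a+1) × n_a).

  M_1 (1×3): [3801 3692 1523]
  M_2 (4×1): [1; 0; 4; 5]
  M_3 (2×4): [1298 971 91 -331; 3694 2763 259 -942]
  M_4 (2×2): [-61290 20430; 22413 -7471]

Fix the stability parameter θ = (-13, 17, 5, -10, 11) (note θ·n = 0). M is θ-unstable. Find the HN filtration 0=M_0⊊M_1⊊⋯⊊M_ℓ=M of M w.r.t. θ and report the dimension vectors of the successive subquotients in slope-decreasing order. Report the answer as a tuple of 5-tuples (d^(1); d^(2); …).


Via rank(M_{q-1}∘⋯∘M_p): M ≅ I[1,1]^2, I[1,5], I[3,3]^2, I[3,4], I[5,5].
μ_θ-semistable layers: μ^(1)=11; μ^(2)=5; μ^(3)=4; μ^(4)=-5/2; μ^(5)=-13

((0, 0, 0, 0, 2); (0, 0, 2, 0, 0); (0, 1, 1, 1, 0); (0, 0, 1, 1, 0); (3, 0, 0, 0, 0))


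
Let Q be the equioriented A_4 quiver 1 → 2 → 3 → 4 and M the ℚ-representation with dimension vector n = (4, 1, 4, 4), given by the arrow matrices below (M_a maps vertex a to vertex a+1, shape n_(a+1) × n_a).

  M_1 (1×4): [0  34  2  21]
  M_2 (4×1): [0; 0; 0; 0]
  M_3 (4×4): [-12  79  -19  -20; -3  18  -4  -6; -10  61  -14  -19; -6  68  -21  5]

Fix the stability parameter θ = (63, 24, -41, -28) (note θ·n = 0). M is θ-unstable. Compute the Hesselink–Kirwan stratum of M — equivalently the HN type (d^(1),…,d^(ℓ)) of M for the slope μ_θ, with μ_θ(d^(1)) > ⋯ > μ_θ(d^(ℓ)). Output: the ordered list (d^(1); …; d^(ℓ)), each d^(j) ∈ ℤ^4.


Barcode: M ≅ I[1,1]^3, I[1,2], I[3,3], I[3,4]^3, I[4,4]. HN layers by μ_θ (4 steps, strictly decreasing):
  μ^(1)=63; μ^(2)=87/2; μ^(3)=-28; μ^(4)=-41

((3, 0, 0, 0); (1, 1, 0, 0); (0, 0, 0, 4); (0, 0, 4, 0))


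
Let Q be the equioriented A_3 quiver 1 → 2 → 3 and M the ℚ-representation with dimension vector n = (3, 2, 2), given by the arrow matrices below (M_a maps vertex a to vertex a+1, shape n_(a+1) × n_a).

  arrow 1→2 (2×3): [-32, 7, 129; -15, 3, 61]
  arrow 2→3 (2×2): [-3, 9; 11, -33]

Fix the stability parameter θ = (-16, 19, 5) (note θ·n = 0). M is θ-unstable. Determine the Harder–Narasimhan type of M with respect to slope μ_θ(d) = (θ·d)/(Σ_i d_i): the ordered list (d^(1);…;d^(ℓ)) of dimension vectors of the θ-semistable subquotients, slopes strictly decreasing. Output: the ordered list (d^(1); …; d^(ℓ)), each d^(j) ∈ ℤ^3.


Interval decomposition of M: I[1,1], I[1,2], I[1,3], I[3,3].
HN type (ℓ=4): μ^(1)=19; μ^(2)=12; μ^(3)=5; μ^(4)=-16

((0, 1, 0); (0, 1, 1); (0, 0, 1); (3, 0, 0))


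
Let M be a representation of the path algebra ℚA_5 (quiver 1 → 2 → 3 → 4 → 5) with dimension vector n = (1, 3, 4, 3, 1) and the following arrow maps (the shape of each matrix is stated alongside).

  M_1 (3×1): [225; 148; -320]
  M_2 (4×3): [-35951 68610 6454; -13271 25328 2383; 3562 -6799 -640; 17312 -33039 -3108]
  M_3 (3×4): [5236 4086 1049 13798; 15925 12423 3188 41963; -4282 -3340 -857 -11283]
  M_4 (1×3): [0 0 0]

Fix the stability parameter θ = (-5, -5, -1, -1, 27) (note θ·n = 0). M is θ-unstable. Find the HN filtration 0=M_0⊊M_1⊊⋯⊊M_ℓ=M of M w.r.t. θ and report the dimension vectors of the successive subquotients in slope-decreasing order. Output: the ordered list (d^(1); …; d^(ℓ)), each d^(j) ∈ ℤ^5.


Barcode: M ≅ I[1,3], I[2,4]^2, I[3,4], I[5,5]. HN layers by μ_θ (3 steps, strictly decreasing):
  μ^(1)=27; μ^(2)=-1; μ^(3)=-5

((0, 0, 0, 0, 1); (0, 0, 4, 3, 0); (1, 3, 0, 0, 0))


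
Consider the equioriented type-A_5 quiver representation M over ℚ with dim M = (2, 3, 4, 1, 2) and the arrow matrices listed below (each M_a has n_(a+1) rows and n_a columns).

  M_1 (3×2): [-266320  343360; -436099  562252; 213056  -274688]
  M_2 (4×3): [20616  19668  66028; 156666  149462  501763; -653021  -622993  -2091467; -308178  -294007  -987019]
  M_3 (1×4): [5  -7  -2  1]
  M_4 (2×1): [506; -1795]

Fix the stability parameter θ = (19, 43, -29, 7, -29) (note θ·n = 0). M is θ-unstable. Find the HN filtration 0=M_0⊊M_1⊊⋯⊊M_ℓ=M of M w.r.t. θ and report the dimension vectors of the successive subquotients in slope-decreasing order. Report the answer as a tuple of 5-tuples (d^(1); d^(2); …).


Barcode: M ≅ I[1,1], I[1,5], I[2,3]^2, I[3,3], I[5,5]. HN layers by μ_θ (4 steps, strictly decreasing):
  μ^(1)=19; μ^(2)=7; μ^(3)=11/5; μ^(4)=-29

((1, 0, 0, 0, 0); (0, 2, 2, 0, 0); (1, 1, 1, 1, 1); (0, 0, 1, 0, 1))


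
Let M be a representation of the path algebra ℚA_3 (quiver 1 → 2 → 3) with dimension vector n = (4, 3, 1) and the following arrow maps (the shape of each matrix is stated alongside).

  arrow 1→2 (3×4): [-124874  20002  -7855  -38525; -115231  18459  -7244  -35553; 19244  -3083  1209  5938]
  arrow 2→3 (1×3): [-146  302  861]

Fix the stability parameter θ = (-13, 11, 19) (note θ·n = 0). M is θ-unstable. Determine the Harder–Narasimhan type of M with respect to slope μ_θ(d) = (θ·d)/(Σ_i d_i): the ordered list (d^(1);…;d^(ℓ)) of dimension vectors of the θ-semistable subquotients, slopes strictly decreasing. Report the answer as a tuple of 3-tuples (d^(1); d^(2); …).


Via rank(M_{q-1}∘⋯∘M_p): M ≅ I[1,1], I[1,2]^2, I[1,3].
μ_θ-semistable layers: μ^(1)=19; μ^(2)=11; μ^(3)=-13

((0, 0, 1); (0, 3, 0); (4, 0, 0))


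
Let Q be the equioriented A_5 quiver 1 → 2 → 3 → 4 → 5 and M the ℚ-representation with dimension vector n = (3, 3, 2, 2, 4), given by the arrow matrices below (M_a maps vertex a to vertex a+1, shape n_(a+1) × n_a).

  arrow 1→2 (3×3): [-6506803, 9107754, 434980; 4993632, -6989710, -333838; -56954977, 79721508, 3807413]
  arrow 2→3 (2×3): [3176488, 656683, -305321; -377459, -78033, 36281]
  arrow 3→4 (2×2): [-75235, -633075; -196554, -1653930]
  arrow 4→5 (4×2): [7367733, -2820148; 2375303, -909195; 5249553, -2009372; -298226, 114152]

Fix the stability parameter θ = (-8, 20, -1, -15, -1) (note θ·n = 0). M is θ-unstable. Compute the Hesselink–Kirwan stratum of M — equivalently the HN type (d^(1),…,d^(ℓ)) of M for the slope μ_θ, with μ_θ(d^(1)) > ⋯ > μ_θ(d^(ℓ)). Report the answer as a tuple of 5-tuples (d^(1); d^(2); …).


Via rank(M_{q-1}∘⋯∘M_p): M ≅ I[1,2], I[1,3], I[1,5], I[4,5], I[5,5]^2.
μ_θ-semistable layers: μ^(1)=20; μ^(2)=19/2; μ^(3)=3/4; μ^(4)=-1; μ^(5)=-8; μ^(6)=-15

((0, 1, 0, 0, 0); (0, 1, 1, 0, 0); (0, 1, 1, 1, 1); (0, 0, 0, 0, 3); (3, 0, 0, 0, 0); (0, 0, 0, 1, 0))


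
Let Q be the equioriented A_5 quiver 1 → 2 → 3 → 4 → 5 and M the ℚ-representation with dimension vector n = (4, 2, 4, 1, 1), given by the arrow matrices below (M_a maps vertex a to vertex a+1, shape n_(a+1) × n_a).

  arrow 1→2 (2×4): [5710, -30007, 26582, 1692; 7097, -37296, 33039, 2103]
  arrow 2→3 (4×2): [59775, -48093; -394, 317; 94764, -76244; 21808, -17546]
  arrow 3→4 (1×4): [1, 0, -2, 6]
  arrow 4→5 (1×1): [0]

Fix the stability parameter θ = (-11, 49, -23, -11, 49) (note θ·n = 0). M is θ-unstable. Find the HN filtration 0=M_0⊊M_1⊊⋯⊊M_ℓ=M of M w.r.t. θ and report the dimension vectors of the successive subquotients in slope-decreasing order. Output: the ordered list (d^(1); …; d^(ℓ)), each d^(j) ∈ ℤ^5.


Barcode: M ≅ I[1,1]^2, I[1,3], I[1,4], I[3,3]^2, I[5,5]. HN layers by μ_θ (5 steps, strictly decreasing):
  μ^(1)=49; μ^(2)=13; μ^(3)=5; μ^(4)=-11; μ^(5)=-23

((0, 0, 0, 0, 1); (0, 1, 1, 0, 0); (0, 1, 1, 1, 0); (4, 0, 0, 0, 0); (0, 0, 2, 0, 0))


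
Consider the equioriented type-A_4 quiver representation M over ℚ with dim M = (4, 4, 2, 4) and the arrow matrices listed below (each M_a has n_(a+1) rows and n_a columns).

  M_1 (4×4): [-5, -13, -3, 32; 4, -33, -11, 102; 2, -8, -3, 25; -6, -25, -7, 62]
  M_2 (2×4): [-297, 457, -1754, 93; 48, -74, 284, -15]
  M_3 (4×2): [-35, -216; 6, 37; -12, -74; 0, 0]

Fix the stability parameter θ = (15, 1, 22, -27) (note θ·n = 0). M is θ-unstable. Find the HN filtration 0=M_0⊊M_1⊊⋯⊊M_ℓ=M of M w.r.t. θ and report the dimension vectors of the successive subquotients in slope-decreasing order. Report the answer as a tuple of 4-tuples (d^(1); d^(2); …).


Via rank(M_{q-1}∘⋯∘M_p): M ≅ I[1,1], I[1,2], I[1,4]^2, I[2,2], I[4,4]^2.
μ_θ-semistable layers: μ^(1)=15; μ^(2)=8; μ^(3)=11/4; μ^(4)=1; μ^(5)=-27

((1, 0, 0, 0); (1, 1, 0, 0); (2, 2, 2, 2); (0, 1, 0, 0); (0, 0, 0, 2))


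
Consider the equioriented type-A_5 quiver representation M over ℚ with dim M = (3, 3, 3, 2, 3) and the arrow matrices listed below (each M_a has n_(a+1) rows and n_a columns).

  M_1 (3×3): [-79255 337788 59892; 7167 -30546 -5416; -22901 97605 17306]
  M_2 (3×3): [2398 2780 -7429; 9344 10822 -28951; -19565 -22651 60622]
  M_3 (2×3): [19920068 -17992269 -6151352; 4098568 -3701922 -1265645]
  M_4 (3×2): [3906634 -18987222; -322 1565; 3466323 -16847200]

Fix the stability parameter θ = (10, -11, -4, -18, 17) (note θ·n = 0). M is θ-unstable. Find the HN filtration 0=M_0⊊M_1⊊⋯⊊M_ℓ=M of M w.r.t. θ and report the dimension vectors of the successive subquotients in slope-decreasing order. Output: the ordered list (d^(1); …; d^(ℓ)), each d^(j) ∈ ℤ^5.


Via rank(M_{q-1}∘⋯∘M_p): M ≅ I[1,1], I[1,2], I[1,5], I[2,5], I[3,3], I[5,5].
μ_θ-semistable layers: μ^(1)=17; μ^(2)=10; μ^(3)=-1/2; μ^(4)=-4; μ^(5)=-23/4; μ^(6)=-11

((0, 0, 0, 0, 3); (1, 0, 0, 0, 0); (1, 1, 0, 0, 0); (0, 0, 1, 0, 0); (1, 1, 1, 1, 0); (0, 1, 1, 1, 0))


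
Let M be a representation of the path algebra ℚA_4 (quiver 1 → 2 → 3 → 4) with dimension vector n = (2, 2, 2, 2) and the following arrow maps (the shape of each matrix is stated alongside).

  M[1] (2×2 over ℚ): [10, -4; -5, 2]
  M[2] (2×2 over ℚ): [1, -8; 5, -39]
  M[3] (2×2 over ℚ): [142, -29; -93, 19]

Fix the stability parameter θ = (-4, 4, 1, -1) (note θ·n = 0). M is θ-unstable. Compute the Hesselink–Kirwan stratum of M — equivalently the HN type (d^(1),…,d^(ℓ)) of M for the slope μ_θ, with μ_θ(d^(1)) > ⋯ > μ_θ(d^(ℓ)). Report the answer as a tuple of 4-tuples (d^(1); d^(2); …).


Interval decomposition of M: I[1,1], I[1,4], I[2,4].
HN type (ℓ=2): μ^(1)=4/3; μ^(2)=-4

((0, 2, 2, 2); (2, 0, 0, 0))


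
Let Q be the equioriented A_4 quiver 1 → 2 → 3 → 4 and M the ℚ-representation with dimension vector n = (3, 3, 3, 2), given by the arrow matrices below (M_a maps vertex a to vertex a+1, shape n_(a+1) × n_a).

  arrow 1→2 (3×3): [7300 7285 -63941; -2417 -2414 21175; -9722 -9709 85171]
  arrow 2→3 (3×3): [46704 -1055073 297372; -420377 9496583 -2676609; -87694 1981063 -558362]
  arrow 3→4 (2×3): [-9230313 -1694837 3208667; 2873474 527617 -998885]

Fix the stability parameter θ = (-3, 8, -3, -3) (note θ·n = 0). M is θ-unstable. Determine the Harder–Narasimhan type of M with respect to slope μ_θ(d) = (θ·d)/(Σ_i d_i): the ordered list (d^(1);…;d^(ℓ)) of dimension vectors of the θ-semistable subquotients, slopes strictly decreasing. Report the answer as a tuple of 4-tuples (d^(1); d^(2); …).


Barcode: M ≅ I[1,1], I[1,2], I[1,4], I[2,4], I[3,3]. HN layers by μ_θ (3 steps, strictly decreasing):
  μ^(1)=8; μ^(2)=2/3; μ^(3)=-3

((0, 1, 0, 0); (0, 2, 2, 2); (3, 0, 1, 0))


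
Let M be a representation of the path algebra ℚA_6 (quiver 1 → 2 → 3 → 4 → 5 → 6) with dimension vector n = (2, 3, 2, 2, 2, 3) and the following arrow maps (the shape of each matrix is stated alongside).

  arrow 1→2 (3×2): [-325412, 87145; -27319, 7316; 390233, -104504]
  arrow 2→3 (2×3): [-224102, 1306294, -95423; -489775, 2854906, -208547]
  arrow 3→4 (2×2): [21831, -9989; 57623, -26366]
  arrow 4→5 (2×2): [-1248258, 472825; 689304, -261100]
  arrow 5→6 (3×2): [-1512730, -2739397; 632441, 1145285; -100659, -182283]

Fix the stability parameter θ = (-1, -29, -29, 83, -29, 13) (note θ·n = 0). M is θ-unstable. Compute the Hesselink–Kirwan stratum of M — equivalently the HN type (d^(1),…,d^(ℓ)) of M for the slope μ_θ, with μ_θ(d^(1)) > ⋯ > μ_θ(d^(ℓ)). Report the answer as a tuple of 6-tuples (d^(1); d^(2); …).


Interval decomposition of M: I[1,4], I[1,6], I[2,2], I[5,6], I[6,6].
HN type (ℓ=5): μ^(1)=83; μ^(2)=67/3; μ^(3)=13; μ^(4)=-59/3; μ^(5)=-29

((0, 0, 0, 1, 0, 0); (0, 0, 0, 1, 1, 1); (0, 0, 0, 0, 0, 2); (2, 2, 2, 0, 0, 0); (0, 1, 0, 0, 1, 0))


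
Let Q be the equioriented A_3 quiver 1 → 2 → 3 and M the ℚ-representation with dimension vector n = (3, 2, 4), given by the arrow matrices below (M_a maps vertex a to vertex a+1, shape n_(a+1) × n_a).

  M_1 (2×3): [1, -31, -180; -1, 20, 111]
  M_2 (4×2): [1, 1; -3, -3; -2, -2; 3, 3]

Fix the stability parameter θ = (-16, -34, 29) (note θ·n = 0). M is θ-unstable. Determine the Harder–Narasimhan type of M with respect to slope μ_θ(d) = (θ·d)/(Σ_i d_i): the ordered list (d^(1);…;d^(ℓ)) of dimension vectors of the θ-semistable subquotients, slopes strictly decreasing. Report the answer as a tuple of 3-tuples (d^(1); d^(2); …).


Interval decomposition of M: I[1,1], I[1,2], I[1,3], I[3,3]^3.
HN type (ℓ=3): μ^(1)=29; μ^(2)=-16; μ^(3)=-25

((0, 0, 4); (1, 0, 0); (2, 2, 0))


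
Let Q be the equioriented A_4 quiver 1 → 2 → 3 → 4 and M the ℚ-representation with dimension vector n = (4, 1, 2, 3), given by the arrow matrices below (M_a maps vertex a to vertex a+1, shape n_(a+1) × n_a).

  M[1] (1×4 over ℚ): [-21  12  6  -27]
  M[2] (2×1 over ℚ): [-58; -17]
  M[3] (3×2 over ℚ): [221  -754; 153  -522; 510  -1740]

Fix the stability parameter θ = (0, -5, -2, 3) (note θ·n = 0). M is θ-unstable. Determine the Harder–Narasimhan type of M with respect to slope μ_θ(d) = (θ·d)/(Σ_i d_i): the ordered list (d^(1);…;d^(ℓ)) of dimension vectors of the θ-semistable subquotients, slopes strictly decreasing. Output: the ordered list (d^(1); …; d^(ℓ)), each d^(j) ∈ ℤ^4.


Barcode: M ≅ I[1,1]^3, I[1,3], I[3,4], I[4,4]^2. HN layers by μ_θ (4 steps, strictly decreasing):
  μ^(1)=3; μ^(2)=0; μ^(3)=-2; μ^(4)=-5/2

((0, 0, 0, 3); (3, 0, 0, 0); (0, 0, 2, 0); (1, 1, 0, 0))


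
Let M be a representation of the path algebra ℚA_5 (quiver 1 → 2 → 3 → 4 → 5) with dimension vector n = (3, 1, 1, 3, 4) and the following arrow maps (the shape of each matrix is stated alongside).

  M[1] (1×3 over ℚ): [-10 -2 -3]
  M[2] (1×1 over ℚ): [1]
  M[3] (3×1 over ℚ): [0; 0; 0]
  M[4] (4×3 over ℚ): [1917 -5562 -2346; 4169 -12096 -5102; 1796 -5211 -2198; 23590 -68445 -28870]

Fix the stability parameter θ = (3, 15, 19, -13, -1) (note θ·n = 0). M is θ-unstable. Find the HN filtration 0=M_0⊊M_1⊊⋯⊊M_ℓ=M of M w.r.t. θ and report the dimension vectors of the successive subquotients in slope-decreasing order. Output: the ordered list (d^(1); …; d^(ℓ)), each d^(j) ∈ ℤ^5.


Via rank(M_{q-1}∘⋯∘M_p): M ≅ I[1,1]^2, I[1,3], I[4,4], I[4,5]^2, I[5,5]^2.
μ_θ-semistable layers: μ^(1)=19; μ^(2)=15; μ^(3)=3; μ^(4)=-1; μ^(5)=-13

((0, 0, 1, 0, 0); (0, 1, 0, 0, 0); (3, 0, 0, 0, 0); (0, 0, 0, 0, 4); (0, 0, 0, 3, 0))


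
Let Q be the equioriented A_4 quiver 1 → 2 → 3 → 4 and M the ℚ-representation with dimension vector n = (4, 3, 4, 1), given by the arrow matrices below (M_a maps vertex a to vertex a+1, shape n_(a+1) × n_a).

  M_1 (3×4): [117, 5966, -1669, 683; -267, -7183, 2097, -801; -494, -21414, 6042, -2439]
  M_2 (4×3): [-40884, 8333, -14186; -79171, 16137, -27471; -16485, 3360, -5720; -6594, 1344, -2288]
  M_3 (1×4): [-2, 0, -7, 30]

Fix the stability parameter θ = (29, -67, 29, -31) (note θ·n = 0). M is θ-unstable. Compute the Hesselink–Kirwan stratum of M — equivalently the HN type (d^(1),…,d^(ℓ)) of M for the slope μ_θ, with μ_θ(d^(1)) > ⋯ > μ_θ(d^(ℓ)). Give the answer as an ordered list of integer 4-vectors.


Via rank(M_{q-1}∘⋯∘M_p): M ≅ I[1,1], I[1,3]^2, I[1,4], I[3,3].
μ_θ-semistable layers: μ^(1)=29; μ^(2)=-1; μ^(3)=-19

((1, 0, 3, 0); (0, 0, 1, 1); (3, 3, 0, 0))


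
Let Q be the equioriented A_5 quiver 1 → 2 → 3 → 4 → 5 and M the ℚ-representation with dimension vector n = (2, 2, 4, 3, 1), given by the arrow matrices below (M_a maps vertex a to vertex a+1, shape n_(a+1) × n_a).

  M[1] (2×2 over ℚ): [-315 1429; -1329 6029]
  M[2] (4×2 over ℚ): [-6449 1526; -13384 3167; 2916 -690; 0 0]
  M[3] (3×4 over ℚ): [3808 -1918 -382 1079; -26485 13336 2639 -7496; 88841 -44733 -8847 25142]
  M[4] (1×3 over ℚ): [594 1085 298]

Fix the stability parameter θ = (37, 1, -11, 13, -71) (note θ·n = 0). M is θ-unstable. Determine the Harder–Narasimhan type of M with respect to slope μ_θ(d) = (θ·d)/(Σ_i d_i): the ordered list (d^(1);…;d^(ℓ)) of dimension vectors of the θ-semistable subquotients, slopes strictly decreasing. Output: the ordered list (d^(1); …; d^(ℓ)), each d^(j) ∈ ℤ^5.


Via rank(M_{q-1}∘⋯∘M_p): M ≅ I[1,4], I[1,5], I[3,3], I[3,4].
μ_θ-semistable layers: μ^(1)=13; μ^(2)=9; μ^(3)=-31/5; μ^(4)=-11

((0, 0, 0, 2, 0); (1, 1, 1, 0, 0); (1, 1, 1, 1, 1); (0, 0, 2, 0, 0))


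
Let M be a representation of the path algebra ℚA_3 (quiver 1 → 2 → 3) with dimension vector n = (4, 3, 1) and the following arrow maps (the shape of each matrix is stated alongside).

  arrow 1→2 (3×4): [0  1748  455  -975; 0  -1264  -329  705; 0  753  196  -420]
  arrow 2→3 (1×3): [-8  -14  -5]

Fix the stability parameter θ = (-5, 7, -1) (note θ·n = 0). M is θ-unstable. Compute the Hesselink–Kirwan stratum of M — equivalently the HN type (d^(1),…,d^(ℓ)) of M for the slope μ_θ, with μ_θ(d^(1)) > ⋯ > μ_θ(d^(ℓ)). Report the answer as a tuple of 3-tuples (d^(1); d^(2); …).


Via rank(M_{q-1}∘⋯∘M_p): M ≅ I[1,1]^2, I[1,2], I[1,3], I[2,2].
μ_θ-semistable layers: μ^(1)=7; μ^(2)=3; μ^(3)=-5

((0, 2, 0); (0, 1, 1); (4, 0, 0))


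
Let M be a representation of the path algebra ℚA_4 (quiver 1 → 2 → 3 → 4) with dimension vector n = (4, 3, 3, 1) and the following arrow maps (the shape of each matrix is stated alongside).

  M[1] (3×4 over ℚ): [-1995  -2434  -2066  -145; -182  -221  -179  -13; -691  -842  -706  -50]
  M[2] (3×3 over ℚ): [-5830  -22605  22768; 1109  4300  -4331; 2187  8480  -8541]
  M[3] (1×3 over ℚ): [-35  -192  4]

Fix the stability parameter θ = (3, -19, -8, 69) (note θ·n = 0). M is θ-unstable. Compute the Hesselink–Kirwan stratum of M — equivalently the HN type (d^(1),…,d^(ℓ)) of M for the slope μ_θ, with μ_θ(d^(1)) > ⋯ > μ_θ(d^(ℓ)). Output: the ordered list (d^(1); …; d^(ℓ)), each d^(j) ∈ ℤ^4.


Via rank(M_{q-1}∘⋯∘M_p): M ≅ I[1,1], I[1,2], I[1,3], I[1,4], I[3,3].
μ_θ-semistable layers: μ^(1)=69; μ^(2)=3; μ^(3)=-8

((0, 0, 0, 1); (1, 0, 0, 0); (3, 3, 3, 0))


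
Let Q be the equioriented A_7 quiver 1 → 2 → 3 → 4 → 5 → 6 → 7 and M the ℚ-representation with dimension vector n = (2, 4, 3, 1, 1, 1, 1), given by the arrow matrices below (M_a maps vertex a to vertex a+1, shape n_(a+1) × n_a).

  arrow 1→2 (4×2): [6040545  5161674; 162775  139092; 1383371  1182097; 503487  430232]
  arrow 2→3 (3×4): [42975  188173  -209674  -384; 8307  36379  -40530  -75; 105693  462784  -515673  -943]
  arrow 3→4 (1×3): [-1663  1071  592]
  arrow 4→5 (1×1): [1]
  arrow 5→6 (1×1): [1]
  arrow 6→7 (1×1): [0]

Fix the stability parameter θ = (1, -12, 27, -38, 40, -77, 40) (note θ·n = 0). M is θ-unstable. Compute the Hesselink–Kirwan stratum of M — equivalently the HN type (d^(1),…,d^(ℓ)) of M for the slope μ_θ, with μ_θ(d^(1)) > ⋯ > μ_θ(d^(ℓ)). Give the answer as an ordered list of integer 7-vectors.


Barcode: M ≅ I[1,3], I[1,6], I[2,2], I[2,3], I[7,7]. HN layers by μ_θ (5 steps, strictly decreasing):
  μ^(1)=40; μ^(2)=27; μ^(3)=-11/2; μ^(4)=-59/6; μ^(5)=-12

((0, 0, 0, 0, 0, 0, 1); (0, 0, 2, 0, 0, 0, 0); (1, 1, 0, 0, 0, 0, 0); (1, 1, 1, 1, 1, 1, 0); (0, 2, 0, 0, 0, 0, 0))


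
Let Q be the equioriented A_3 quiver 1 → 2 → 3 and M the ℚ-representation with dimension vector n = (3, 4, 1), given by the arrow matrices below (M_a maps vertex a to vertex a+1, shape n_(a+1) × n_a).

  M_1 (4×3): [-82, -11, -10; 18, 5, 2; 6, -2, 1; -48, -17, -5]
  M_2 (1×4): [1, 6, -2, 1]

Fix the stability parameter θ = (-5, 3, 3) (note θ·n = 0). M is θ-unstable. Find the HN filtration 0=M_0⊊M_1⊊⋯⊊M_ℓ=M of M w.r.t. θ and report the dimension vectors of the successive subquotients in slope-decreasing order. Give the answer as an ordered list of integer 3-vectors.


Barcode: M ≅ I[1,2]^2, I[1,3], I[2,2]. HN layers by μ_θ (2 steps, strictly decreasing):
  μ^(1)=3; μ^(2)=-5

((0, 4, 1); (3, 0, 0))


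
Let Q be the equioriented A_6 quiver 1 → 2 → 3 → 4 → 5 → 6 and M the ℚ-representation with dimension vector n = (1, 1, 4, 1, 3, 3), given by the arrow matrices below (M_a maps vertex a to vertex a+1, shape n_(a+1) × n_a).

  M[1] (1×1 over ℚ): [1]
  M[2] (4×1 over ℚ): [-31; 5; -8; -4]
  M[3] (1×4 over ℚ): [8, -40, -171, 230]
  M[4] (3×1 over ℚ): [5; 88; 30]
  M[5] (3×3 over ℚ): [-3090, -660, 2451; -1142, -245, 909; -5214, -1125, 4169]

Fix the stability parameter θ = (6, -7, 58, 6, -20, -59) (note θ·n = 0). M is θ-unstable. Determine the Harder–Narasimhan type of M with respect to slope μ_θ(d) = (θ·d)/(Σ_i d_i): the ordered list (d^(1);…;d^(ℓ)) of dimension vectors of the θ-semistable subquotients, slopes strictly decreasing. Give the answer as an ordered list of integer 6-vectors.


Via rank(M_{q-1}∘⋯∘M_p): M ≅ I[1,3], I[3,3]^2, I[3,5], I[5,6]^2, I[6,6].
μ_θ-semistable layers: μ^(1)=58; μ^(2)=44/3; μ^(3)=-1/2; μ^(4)=-79/2; μ^(5)=-59

((0, 0, 3, 0, 0, 0); (0, 0, 1, 1, 1, 0); (1, 1, 0, 0, 0, 0); (0, 0, 0, 0, 2, 2); (0, 0, 0, 0, 0, 1))


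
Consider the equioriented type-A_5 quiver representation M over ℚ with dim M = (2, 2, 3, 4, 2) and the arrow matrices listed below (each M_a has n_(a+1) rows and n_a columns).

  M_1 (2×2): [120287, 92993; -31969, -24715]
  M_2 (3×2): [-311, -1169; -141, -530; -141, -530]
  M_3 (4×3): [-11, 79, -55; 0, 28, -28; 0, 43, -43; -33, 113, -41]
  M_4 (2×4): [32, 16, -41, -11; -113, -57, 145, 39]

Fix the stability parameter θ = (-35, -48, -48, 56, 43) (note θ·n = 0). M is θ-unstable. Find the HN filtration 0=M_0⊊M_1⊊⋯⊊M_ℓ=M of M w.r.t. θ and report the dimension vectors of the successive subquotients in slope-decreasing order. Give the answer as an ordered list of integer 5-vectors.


Interval decomposition of M: I[1,3], I[1,5], I[3,5], I[4,4]^2.
HN type (ℓ=4): μ^(1)=56; μ^(2)=99/2; μ^(3)=-131/3; μ^(4)=-48

((0, 0, 0, 2, 0); (0, 0, 0, 2, 2); (2, 2, 2, 0, 0); (0, 0, 1, 0, 0))


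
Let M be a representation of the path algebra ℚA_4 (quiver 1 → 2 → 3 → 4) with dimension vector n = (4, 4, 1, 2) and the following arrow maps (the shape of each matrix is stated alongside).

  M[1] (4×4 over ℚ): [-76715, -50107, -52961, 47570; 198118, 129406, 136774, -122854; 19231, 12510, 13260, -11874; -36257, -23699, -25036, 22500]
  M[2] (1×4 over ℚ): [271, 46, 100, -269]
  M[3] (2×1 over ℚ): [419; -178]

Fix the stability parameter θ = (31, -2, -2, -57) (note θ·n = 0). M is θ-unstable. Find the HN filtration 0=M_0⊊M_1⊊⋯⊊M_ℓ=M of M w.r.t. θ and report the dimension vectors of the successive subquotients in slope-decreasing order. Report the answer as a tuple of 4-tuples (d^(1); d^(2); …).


Via rank(M_{q-1}∘⋯∘M_p): M ≅ I[1,2]^3, I[1,4], I[4,4].
μ_θ-semistable layers: μ^(1)=29/2; μ^(2)=-15/2; μ^(3)=-57

((3, 3, 0, 0); (1, 1, 1, 1); (0, 0, 0, 1))


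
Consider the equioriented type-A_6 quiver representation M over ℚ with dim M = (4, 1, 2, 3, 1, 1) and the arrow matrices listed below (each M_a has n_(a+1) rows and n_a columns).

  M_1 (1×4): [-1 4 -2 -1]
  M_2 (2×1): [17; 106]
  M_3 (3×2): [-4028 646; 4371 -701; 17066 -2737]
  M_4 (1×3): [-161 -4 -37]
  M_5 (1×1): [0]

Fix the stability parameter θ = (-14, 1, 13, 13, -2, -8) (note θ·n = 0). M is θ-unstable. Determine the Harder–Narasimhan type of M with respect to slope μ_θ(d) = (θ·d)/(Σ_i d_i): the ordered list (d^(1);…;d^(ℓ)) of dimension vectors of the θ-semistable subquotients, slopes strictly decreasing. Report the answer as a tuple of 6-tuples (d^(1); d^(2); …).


Barcode: M ≅ I[1,1]^3, I[1,5], I[3,4], I[4,4], I[6,6]. HN layers by μ_θ (5 steps, strictly decreasing):
  μ^(1)=13; μ^(2)=8; μ^(3)=1; μ^(4)=-8; μ^(5)=-14

((0, 0, 1, 2, 0, 0); (0, 0, 1, 1, 1, 0); (0, 1, 0, 0, 0, 0); (0, 0, 0, 0, 0, 1); (4, 0, 0, 0, 0, 0))


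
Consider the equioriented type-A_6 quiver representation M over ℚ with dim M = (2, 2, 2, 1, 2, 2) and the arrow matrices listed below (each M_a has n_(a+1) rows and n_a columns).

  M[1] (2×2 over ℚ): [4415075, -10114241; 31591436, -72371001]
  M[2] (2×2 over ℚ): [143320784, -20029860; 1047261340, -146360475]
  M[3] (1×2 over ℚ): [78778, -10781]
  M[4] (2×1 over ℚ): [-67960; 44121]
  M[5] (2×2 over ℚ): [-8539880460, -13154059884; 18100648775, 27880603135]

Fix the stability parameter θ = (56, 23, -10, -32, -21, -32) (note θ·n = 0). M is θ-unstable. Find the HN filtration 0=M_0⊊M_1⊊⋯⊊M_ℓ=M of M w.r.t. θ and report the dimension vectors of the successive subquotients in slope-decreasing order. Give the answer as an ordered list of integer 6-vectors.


Via rank(M_{q-1}∘⋯∘M_p): M ≅ I[1,2], I[1,6], I[3,3], I[5,5], I[6,6].
μ_θ-semistable layers: μ^(1)=79/2; μ^(2)=-8/3; μ^(3)=-10; μ^(4)=-21; μ^(5)=-32

((1, 1, 0, 0, 0, 0); (1, 1, 1, 1, 1, 1); (0, 0, 1, 0, 0, 0); (0, 0, 0, 0, 1, 0); (0, 0, 0, 0, 0, 1))


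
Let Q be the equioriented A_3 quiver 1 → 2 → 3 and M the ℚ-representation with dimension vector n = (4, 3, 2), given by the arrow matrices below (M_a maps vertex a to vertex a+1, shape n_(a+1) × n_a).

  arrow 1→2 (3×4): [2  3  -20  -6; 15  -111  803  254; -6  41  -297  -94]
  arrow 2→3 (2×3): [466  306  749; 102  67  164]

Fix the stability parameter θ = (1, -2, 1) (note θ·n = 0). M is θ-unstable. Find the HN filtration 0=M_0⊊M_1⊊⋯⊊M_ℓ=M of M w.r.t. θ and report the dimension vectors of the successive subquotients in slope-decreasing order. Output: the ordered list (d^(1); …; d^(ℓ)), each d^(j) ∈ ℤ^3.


Interval decomposition of M: I[1,1], I[1,2], I[1,3]^2.
HN type (ℓ=2): μ^(1)=1; μ^(2)=-1/2

((1, 0, 2); (3, 3, 0))


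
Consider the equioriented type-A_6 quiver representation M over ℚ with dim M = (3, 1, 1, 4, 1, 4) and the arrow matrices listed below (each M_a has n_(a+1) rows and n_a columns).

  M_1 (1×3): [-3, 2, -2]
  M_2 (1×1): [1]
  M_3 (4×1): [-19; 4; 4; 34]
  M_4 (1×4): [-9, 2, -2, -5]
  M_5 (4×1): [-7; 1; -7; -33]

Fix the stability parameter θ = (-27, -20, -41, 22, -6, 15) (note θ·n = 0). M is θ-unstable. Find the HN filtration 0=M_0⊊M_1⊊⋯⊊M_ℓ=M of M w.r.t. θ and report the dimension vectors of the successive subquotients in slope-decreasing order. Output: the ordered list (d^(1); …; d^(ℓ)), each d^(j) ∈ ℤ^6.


Barcode: M ≅ I[1,1]^2, I[1,6], I[4,4]^3, I[6,6]^3. HN layers by μ_θ (5 steps, strictly decreasing):
  μ^(1)=22; μ^(2)=15; μ^(3)=8; μ^(4)=-27; μ^(5)=-88/3

((0, 0, 0, 3, 0, 0); (0, 0, 0, 0, 0, 4); (0, 0, 0, 1, 1, 0); (2, 0, 0, 0, 0, 0); (1, 1, 1, 0, 0, 0))


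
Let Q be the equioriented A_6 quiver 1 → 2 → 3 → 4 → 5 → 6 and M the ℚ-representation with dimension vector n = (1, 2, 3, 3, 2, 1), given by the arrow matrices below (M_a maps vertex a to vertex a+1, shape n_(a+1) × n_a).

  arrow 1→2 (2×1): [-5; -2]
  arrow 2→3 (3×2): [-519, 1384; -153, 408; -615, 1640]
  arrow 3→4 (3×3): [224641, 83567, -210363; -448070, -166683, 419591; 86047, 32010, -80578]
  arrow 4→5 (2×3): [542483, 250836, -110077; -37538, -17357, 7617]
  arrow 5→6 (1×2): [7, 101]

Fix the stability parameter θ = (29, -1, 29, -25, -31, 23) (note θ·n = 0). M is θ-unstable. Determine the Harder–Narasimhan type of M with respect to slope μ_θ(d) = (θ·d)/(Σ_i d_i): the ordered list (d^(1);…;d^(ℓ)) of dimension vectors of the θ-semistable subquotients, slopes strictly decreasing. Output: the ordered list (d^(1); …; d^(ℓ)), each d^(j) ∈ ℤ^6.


Barcode: M ≅ I[1,6], I[2,2], I[3,3], I[3,5], I[4,4]. HN layers by μ_θ (6 steps, strictly decreasing):
  μ^(1)=29; μ^(2)=23; μ^(3)=1/5; μ^(4)=-1; μ^(5)=-9; μ^(6)=-25

((0, 0, 1, 0, 0, 0); (0, 0, 0, 0, 0, 1); (1, 1, 1, 1, 1, 0); (0, 1, 0, 0, 0, 0); (0, 0, 1, 1, 1, 0); (0, 0, 0, 1, 0, 0))


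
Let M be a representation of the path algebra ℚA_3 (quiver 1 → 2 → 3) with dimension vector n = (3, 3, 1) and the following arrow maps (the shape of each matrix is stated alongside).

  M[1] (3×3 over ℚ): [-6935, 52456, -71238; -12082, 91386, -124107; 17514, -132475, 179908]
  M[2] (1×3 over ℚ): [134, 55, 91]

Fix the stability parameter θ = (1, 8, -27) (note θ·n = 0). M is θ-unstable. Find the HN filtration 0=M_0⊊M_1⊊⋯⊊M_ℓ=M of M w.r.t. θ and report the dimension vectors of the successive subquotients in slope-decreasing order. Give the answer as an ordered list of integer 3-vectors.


Barcode: M ≅ I[1,2]^2, I[1,3]. HN layers by μ_θ (3 steps, strictly decreasing):
  μ^(1)=8; μ^(2)=1; μ^(3)=-6

((0, 2, 0); (2, 0, 0); (1, 1, 1))


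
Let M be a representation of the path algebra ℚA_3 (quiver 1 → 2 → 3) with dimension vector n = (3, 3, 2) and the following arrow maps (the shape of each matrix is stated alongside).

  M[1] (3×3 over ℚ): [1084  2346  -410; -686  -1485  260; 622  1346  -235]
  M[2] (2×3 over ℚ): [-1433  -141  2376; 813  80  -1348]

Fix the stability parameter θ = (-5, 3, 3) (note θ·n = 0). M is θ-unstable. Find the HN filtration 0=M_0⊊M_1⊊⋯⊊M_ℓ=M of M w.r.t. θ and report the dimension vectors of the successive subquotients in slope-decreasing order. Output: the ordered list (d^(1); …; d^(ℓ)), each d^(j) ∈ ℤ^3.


Barcode: M ≅ I[1,2], I[1,3]^2. HN layers by μ_θ (2 steps, strictly decreasing):
  μ^(1)=3; μ^(2)=-5

((0, 3, 2); (3, 0, 0))


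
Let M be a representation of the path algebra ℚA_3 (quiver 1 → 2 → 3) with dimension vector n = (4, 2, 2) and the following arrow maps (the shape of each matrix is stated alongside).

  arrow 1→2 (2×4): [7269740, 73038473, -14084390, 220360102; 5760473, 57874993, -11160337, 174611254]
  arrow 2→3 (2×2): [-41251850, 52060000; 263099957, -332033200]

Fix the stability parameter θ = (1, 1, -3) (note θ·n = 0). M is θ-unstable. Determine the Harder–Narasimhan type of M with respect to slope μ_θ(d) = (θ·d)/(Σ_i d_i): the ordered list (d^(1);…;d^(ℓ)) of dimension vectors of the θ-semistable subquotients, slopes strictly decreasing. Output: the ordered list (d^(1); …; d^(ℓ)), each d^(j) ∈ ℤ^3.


Via rank(M_{q-1}∘⋯∘M_p): M ≅ I[1,1]^2, I[1,2], I[1,3], I[3,3].
μ_θ-semistable layers: μ^(1)=1; μ^(2)=-1/3; μ^(3)=-3

((3, 1, 0); (1, 1, 1); (0, 0, 1))


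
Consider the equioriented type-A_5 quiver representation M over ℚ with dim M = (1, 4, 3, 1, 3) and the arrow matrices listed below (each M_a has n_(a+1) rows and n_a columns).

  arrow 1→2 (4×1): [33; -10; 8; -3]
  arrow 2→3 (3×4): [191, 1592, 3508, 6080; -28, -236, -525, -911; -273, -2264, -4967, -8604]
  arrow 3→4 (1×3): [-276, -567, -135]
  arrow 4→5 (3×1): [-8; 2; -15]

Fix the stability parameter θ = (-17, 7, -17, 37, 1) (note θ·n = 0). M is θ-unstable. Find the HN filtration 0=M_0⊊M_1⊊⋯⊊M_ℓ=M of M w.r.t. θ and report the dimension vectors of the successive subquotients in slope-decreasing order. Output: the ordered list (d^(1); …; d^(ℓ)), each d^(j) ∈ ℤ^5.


Via rank(M_{q-1}∘⋯∘M_p): M ≅ I[1,3], I[2,2], I[2,3], I[2,5], I[5,5]^2.
μ_θ-semistable layers: μ^(1)=19; μ^(2)=7; μ^(3)=1; μ^(4)=-5; μ^(5)=-17

((0, 0, 0, 1, 1); (0, 1, 0, 0, 0); (0, 0, 0, 0, 2); (0, 3, 3, 0, 0); (1, 0, 0, 0, 0))


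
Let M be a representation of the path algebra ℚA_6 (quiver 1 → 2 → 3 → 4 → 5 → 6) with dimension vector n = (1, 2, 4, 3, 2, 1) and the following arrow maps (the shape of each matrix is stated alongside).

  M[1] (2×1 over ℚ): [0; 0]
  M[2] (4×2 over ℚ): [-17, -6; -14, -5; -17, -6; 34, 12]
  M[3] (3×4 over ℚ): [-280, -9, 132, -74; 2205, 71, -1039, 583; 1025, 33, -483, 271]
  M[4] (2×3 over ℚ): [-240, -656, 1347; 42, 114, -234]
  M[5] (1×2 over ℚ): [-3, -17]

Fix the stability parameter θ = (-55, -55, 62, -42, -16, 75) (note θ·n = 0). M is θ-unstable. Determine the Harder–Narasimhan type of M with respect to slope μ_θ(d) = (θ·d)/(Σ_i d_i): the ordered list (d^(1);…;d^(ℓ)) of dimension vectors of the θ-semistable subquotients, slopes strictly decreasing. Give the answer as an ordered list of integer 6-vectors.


Interval decomposition of M: I[1,1], I[2,3], I[2,6], I[3,3], I[3,5], I[4,4].
HN type (ℓ=5): μ^(1)=75; μ^(2)=62; μ^(3)=4/3; μ^(4)=-42; μ^(5)=-55

((0, 0, 0, 0, 0, 1); (0, 0, 2, 0, 0, 0); (0, 0, 2, 2, 2, 0); (0, 0, 0, 1, 0, 0); (1, 2, 0, 0, 0, 0))


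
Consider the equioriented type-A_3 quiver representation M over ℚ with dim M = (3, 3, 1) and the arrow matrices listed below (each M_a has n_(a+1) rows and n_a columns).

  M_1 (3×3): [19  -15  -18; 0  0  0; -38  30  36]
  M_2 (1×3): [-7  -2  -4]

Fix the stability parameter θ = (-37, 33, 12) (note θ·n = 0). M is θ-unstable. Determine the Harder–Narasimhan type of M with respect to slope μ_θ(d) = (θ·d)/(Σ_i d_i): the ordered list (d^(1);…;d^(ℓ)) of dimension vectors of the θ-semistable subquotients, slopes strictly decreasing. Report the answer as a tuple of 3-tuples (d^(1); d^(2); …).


Via rank(M_{q-1}∘⋯∘M_p): M ≅ I[1,1]^2, I[1,3], I[2,2]^2.
μ_θ-semistable layers: μ^(1)=33; μ^(2)=45/2; μ^(3)=-37

((0, 2, 0); (0, 1, 1); (3, 0, 0))


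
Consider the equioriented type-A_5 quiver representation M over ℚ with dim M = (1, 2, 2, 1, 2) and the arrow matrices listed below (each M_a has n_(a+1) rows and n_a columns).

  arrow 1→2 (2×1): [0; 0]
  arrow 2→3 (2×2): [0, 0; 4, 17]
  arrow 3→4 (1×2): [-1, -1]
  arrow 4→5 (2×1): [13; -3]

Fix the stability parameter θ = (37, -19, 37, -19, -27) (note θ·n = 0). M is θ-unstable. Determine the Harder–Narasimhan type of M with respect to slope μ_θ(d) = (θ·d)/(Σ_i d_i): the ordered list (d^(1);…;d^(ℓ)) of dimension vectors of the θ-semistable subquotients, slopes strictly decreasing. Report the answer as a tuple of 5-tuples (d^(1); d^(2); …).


Interval decomposition of M: I[1,1], I[2,2], I[2,5], I[3,3], I[5,5].
HN type (ℓ=4): μ^(1)=37; μ^(2)=-3; μ^(3)=-19; μ^(4)=-27

((1, 0, 1, 0, 0); (0, 0, 1, 1, 1); (0, 2, 0, 0, 0); (0, 0, 0, 0, 1))


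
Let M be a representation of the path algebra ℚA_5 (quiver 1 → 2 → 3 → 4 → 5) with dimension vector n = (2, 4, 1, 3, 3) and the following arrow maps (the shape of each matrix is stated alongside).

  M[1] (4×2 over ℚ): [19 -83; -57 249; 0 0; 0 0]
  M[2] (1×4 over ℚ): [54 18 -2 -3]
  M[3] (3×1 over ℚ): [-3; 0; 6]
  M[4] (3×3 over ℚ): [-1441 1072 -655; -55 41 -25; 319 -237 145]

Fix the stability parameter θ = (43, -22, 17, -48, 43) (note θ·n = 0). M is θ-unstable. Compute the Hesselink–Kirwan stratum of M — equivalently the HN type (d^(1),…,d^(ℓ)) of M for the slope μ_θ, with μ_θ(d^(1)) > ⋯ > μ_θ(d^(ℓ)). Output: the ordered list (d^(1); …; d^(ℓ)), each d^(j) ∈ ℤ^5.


Via rank(M_{q-1}∘⋯∘M_p): M ≅ I[1,1], I[1,2], I[2,2]^2, I[2,5], I[4,4], I[4,5], I[5,5].
μ_θ-semistable layers: μ^(1)=43; μ^(2)=21/2; μ^(3)=-31/2; μ^(4)=-22; μ^(5)=-48

((1, 0, 0, 0, 3); (1, 1, 0, 0, 0); (0, 0, 1, 1, 0); (0, 3, 0, 0, 0); (0, 0, 0, 2, 0))
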